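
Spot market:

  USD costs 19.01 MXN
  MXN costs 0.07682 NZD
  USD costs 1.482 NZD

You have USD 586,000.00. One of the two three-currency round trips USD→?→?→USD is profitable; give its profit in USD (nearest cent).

Profitable loop is USD → NZD → MXN → USD:
USD 586,000.00 × 1.482 = NZD 868,452.00
NZD 868,452.00 ÷ 0.07682 = MXN 11,305,024.73
MXN 11,305,024.73 ÷ 19.01 = USD 594,688.31
Profit = USD 594,688.31 − USD 586,000.00

Profit: USD 8,688.31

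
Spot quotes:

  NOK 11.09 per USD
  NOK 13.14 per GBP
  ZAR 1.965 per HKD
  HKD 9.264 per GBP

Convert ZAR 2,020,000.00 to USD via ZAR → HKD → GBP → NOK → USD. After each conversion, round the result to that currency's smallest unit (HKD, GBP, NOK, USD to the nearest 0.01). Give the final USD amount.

USD 131,478.31

ZAR 2,020,000.00 ÷ 1.965 = HKD 1,027,989.82
HKD 1,027,989.82 ÷ 9.264 = GBP 110,966.09
GBP 110,966.09 × 13.14 = NOK 1,458,094.42
NOK 1,458,094.42 ÷ 11.09 = USD 131,478.31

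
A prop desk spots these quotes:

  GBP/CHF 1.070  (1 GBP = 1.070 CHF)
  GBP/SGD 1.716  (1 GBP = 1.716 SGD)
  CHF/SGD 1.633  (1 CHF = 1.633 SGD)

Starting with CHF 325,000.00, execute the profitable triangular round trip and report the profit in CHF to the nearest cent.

Profitable loop is CHF → SGD → GBP → CHF:
CHF 325,000.00 × 1.633 = SGD 530,725.00
SGD 530,725.00 ÷ 1.716 = GBP 309,280.30
GBP 309,280.30 × 1.070 = CHF 330,929.92
Profit = CHF 330,929.92 − CHF 325,000.00

Profit: CHF 5,929.92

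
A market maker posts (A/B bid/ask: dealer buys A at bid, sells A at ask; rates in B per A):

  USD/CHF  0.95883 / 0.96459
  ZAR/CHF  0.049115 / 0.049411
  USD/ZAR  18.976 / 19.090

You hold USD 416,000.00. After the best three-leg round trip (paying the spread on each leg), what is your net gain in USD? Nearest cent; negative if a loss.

Net profit: USD 6,868.54

Best loop USD → CHF → ZAR → USD:
USD 416,000.00 × 0.95883 (sell USD at bid) = CHF 398,873.28
CHF 398,873.28 ÷ 0.049411 (buy ZAR at ask) = ZAR 8,072,560.36
ZAR 8,072,560.36 ÷ 19.090 (buy USD at ask) = USD 422,868.54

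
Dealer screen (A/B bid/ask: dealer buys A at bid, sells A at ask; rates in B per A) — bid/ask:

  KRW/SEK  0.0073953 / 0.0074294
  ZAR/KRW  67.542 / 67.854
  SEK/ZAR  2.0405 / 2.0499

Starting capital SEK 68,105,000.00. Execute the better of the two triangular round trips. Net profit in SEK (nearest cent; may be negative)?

Net profit: SEK 1,308,718.35

Best loop SEK → ZAR → KRW → SEK:
SEK 68,105,000.00 × 2.0405 (sell SEK at bid) = ZAR 138,968,252.50
ZAR 138,968,252.50 × 67.542 (sell ZAR at bid) = KRW 9,386,193,710
KRW 9,386,193,710 × 0.0073953 (sell KRW at bid) = SEK 69,413,718.35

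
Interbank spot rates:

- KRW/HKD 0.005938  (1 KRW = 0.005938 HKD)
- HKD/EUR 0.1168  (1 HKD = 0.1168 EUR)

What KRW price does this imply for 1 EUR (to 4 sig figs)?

1 EUR ÷ 0.1168 = 8.56164 HKD
8.56164 HKD ÷ 0.005938 = 1441.84 KRW

EUR/KRW = 1442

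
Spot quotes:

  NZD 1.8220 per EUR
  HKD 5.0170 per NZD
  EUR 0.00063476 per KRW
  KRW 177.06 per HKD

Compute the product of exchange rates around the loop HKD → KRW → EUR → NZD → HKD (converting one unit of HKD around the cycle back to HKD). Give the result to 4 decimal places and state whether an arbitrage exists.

1.0274 (arbitrage exists)

Around HKD → KRW → EUR → NZD → HKD: 1 × 177.06 × 0.00063476 × 1.8220 × 5.0170 = 1.027360
Product > 1; profitable direction is HKD → KRW → EUR → NZD → HKD.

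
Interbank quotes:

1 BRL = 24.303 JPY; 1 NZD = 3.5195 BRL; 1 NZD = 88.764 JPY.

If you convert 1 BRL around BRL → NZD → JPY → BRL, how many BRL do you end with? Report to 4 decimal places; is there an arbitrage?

1.0378 (arbitrage exists)

Around BRL → NZD → JPY → BRL: 1 ÷ 3.5195 × 88.764 ÷ 24.303 = 1.037758
Product > 1; profitable direction is BRL → NZD → JPY → BRL.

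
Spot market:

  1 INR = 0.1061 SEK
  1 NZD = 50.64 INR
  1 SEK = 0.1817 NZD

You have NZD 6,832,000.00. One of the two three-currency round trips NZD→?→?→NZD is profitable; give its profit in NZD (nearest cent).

Profit: NZD 166,159.71

Profitable loop is NZD → SEK → INR → NZD:
NZD 6,832,000.00 ÷ 0.1817 = SEK 37,600,440.29
SEK 37,600,440.29 ÷ 0.1061 = INR 354,386,807.60
INR 354,386,807.60 ÷ 50.64 = NZD 6,998,159.71
Profit = NZD 6,998,159.71 − NZD 6,832,000.00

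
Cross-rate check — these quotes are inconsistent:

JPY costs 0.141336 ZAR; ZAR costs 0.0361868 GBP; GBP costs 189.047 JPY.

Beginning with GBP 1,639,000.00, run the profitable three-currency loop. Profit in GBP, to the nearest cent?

Profit: GBP 56,142.40

Profitable loop is GBP → ZAR → JPY → GBP:
GBP 1,639,000.00 ÷ 0.0361868 = ZAR 45,292,758.69
ZAR 45,292,758.69 ÷ 0.141336 = JPY 320,461,586
JPY 320,461,586 ÷ 189.047 = GBP 1,695,142.40
Profit = GBP 1,695,142.40 − GBP 1,639,000.00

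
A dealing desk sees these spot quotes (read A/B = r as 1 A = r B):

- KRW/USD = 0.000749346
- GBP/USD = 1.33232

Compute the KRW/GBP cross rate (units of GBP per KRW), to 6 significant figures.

KRW/GBP = 0.000562437

1 KRW × 0.000749346 = 0.000749346 USD
0.000749346 USD ÷ 1.33232 = 0.000562437 GBP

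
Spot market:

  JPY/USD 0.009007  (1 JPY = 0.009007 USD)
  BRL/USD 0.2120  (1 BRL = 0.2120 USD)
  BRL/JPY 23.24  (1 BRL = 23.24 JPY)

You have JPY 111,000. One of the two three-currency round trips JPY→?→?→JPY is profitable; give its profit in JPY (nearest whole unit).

Profit: JPY 1,420

Profitable loop is JPY → BRL → USD → JPY:
JPY 111,000 ÷ 23.24 = BRL 4,776.25
BRL 4,776.25 × 0.2120 = USD 1,012.56
USD 1,012.56 ÷ 0.009007 = JPY 112,420
Profit = JPY 112,420 − JPY 111,000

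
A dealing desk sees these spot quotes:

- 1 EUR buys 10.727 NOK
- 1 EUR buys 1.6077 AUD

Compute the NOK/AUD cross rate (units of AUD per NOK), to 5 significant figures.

NOK/AUD = 0.14987

1 NOK ÷ 10.727 = 0.0932227 EUR
0.0932227 EUR × 1.6077 = 0.149874 AUD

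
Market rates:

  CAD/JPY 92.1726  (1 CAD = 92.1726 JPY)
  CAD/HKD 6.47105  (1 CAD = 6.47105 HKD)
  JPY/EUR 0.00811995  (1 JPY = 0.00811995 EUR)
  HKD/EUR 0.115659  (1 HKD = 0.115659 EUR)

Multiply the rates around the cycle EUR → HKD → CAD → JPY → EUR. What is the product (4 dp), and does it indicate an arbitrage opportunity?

Around EUR → HKD → CAD → JPY → EUR: 1 ÷ 0.115659 ÷ 6.47105 × 92.1726 × 0.00811995 = 1.000002
Product ≈ 1 (deviation 0.000%, within rounding noise).

1.0000 (no arbitrage)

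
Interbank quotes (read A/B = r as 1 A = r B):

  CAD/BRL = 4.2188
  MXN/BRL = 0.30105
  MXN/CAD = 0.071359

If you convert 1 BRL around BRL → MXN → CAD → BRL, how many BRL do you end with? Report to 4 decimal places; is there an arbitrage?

Around BRL → MXN → CAD → BRL: 1 ÷ 0.30105 × 0.071359 × 4.2188 = 0.999998
Product ≈ 1 (deviation 0.000%, within rounding noise).

1.0000 (no arbitrage)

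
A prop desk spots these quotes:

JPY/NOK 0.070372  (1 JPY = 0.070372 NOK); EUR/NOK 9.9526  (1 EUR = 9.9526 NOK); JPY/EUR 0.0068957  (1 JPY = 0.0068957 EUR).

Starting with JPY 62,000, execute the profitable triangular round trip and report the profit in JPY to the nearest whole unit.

Profitable loop is JPY → NOK → EUR → JPY:
JPY 62,000 × 0.070372 = NOK 4,363.06
NOK 4,363.06 ÷ 9.9526 = EUR 438.38
EUR 438.38 ÷ 0.0068957 = JPY 63,574
Profit = JPY 63,574 − JPY 62,000

Profit: JPY 1,574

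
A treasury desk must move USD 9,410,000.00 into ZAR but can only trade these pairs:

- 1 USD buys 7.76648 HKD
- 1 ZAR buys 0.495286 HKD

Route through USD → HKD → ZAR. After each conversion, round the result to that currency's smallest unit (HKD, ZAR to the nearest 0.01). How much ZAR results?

ZAR 147,556,314.53

USD 9,410,000.00 × 7.76648 = HKD 73,082,576.80
HKD 73,082,576.80 ÷ 0.495286 = ZAR 147,556,314.53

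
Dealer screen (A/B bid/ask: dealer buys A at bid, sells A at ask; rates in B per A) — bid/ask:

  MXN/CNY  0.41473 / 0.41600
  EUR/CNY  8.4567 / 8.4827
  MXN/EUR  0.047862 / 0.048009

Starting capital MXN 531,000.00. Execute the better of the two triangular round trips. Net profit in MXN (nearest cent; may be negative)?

Best loop MXN → CNY → EUR → MXN:
MXN 531,000.00 × 0.41473 (sell MXN at bid) = CNY 220,221.63
CNY 220,221.63 ÷ 8.4827 (buy EUR at ask) = EUR 25,961.27
EUR 25,961.27 ÷ 0.048009 (buy MXN at ask) = MXN 540,758.31

Net profit: MXN 9,758.31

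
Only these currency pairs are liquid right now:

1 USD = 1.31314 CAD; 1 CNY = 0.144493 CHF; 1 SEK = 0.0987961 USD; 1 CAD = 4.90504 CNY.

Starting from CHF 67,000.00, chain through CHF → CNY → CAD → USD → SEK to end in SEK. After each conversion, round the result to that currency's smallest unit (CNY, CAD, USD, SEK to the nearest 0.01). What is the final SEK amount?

CHF 67,000.00 ÷ 0.144493 = CNY 463,690.28
CNY 463,690.28 ÷ 4.90504 = CAD 94,533.43
CAD 94,533.43 ÷ 1.31314 = USD 71,990.37
USD 71,990.37 ÷ 0.0987961 = SEK 728,676.23

SEK 728,676.23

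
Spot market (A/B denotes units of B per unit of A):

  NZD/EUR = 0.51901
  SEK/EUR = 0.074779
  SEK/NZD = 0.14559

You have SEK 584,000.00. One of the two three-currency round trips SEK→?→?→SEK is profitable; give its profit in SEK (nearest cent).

Profit: SEK 6,120.18

Profitable loop is SEK → NZD → EUR → SEK:
SEK 584,000.00 × 0.14559 = NZD 85,024.56
NZD 85,024.56 × 0.51901 = EUR 44,128.60
EUR 44,128.60 ÷ 0.074779 = SEK 590,120.18
Profit = SEK 590,120.18 − SEK 584,000.00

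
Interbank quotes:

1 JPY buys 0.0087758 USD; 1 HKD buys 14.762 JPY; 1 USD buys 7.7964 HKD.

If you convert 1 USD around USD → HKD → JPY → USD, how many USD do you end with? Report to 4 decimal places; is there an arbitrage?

Around USD → HKD → JPY → USD: 1 × 7.7964 × 14.762 × 0.0087758 = 1.010011
Product > 1; profitable direction is USD → HKD → JPY → USD.

1.0100 (arbitrage exists)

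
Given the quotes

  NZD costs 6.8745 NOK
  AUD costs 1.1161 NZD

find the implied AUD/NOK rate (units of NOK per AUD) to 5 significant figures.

AUD/NOK = 7.6726

1 AUD × 1.1161 = 1.1161 NZD
1.1161 NZD × 6.8745 = 7.67263 NOK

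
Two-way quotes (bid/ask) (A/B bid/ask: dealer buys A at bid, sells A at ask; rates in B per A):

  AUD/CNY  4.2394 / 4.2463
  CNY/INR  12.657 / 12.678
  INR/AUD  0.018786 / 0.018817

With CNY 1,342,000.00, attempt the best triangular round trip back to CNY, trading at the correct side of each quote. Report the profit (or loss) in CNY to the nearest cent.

Best loop CNY → INR → AUD → CNY:
CNY 1,342,000.00 × 12.657 (sell CNY at bid) = INR 16,985,694.00
INR 16,985,694.00 × 0.018786 (sell INR at bid) = AUD 319,093.25
AUD 319,093.25 × 4.2394 (sell AUD at bid) = CNY 1,352,763.91

Net profit: CNY 10,763.91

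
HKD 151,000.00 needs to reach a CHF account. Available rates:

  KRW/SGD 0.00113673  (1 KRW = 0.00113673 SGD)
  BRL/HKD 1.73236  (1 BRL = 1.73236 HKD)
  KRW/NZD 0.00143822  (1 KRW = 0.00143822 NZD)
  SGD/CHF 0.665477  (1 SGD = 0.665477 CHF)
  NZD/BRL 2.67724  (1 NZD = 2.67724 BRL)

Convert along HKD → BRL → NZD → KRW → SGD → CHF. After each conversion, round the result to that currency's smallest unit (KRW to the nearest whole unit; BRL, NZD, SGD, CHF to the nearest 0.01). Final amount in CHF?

CHF 17,124.45

HKD 151,000.00 ÷ 1.73236 = BRL 87,164.33
BRL 87,164.33 ÷ 2.67724 = NZD 32,557.53
NZD 32,557.53 ÷ 0.00143822 = KRW 22,637,378
KRW 22,637,378 × 0.00113673 = SGD 25,732.59
SGD 25,732.59 × 0.665477 = CHF 17,124.45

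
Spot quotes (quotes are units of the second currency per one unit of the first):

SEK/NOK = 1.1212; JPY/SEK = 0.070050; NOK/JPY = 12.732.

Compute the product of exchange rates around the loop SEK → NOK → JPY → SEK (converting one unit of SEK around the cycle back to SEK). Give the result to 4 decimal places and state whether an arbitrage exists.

1.0000 (no arbitrage)

Around SEK → NOK → JPY → SEK: 1 × 1.1212 × 12.732 × 0.070050 = 0.999972
Product ≈ 1 (deviation 0.003%, within rounding noise).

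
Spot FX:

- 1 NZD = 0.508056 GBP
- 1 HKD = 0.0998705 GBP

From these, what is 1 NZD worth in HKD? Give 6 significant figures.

1 NZD × 0.508056 = 0.508056 GBP
0.508056 GBP ÷ 0.0998705 = 5.08715 HKD

NZD/HKD = 5.08715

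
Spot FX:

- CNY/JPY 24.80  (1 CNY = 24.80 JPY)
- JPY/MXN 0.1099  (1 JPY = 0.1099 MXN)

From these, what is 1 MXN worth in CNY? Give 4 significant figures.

1 MXN ÷ 0.1099 = 9.09918 JPY
9.09918 JPY ÷ 24.80 = 0.366902 CNY

MXN/CNY = 0.3669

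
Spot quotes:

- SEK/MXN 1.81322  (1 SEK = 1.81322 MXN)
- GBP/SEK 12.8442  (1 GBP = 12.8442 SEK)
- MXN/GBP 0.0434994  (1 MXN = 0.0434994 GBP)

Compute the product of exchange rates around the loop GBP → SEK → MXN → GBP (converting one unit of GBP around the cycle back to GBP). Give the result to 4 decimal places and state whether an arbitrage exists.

1.0131 (arbitrage exists)

Around GBP → SEK → MXN → GBP: 1 × 12.8442 × 1.81322 × 0.0434994 = 1.013073
Product > 1; profitable direction is GBP → SEK → MXN → GBP.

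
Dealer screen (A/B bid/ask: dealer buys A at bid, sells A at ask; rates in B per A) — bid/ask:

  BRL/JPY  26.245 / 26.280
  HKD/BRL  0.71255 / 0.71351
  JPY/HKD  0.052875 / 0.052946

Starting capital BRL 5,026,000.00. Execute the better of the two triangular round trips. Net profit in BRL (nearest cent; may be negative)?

Net profit: BRL 36,486.80

Best loop BRL → HKD → JPY → BRL:
BRL 5,026,000.00 ÷ 0.71351 (buy HKD at ask) = HKD 7,044,049.84
HKD 7,044,049.84 ÷ 0.052946 (buy JPY at ask) = JPY 133,042,153
JPY 133,042,153 ÷ 26.280 (buy BRL at ask) = BRL 5,062,486.80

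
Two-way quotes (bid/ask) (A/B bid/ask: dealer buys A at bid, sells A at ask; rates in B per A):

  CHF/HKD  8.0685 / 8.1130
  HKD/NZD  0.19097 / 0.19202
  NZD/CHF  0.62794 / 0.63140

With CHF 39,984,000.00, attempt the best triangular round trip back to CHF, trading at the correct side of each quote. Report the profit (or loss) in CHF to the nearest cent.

Best loop CHF → NZD → HKD → CHF:
CHF 39,984,000.00 ÷ 0.63140 (buy NZD at ask) = NZD 63,325,942.35
NZD 63,325,942.35 ÷ 0.19202 (buy HKD at ask) = HKD 329,788,263.46
HKD 329,788,263.46 ÷ 8.1130 (buy CHF at ask) = CHF 40,649,360.71

Net profit: CHF 665,360.71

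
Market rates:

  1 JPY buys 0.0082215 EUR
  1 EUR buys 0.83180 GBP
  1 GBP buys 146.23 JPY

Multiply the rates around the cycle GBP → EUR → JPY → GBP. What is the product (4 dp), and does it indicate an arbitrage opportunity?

1.0000 (no arbitrage)

Around GBP → EUR → JPY → GBP: 1 ÷ 0.83180 ÷ 0.0082215 ÷ 146.23 = 0.999985
Product ≈ 1 (deviation 0.001%, within rounding noise).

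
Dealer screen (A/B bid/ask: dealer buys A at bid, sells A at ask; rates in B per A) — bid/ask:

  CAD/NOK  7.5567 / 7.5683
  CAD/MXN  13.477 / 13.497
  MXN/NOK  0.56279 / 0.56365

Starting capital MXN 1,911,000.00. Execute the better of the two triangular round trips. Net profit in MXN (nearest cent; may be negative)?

Net profit: MXN 4,146.27

Best loop MXN → NOK → CAD → MXN:
MXN 1,911,000.00 × 0.56279 (sell MXN at bid) = NOK 1,075,491.69
NOK 1,075,491.69 ÷ 7.5683 (buy CAD at ask) = CAD 142,104.79
CAD 142,104.79 × 13.477 (sell CAD at bid) = MXN 1,915,146.27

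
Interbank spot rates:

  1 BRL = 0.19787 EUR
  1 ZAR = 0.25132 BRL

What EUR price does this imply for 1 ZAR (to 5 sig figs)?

ZAR/EUR = 0.049729

1 ZAR × 0.25132 = 0.25132 BRL
0.25132 BRL × 0.19787 = 0.0497287 EUR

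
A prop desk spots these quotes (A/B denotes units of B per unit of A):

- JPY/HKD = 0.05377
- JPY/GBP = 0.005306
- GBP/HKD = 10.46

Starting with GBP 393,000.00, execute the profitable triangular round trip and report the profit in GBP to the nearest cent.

Profitable loop is GBP → HKD → JPY → GBP:
GBP 393,000.00 × 10.46 = HKD 4,110,780.00
HKD 4,110,780.00 ÷ 0.05377 = JPY 76,451,181
JPY 76,451,181 × 0.005306 = GBP 405,649.97
Profit = GBP 405,649.97 − GBP 393,000.00

Profit: GBP 12,649.97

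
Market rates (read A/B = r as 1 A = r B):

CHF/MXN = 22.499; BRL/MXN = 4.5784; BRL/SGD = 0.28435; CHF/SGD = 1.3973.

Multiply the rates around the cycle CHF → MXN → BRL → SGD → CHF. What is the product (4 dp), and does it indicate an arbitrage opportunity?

1.0000 (no arbitrage)

Around CHF → MXN → BRL → SGD → CHF: 1 × 22.499 ÷ 4.5784 × 0.28435 ÷ 1.3973 = 1.000030
Product ≈ 1 (deviation 0.003%, within rounding noise).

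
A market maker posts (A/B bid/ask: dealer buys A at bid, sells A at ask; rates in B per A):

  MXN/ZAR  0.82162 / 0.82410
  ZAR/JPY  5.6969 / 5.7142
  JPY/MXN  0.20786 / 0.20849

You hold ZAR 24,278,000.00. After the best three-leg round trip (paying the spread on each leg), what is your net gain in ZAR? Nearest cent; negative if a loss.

Net profit: ZAR 450,189.87

Best loop ZAR → MXN → JPY → ZAR:
ZAR 24,278,000.00 ÷ 0.82410 (buy MXN at ask) = MXN 29,460,016.99
MXN 29,460,016.99 ÷ 0.20849 (buy JPY at ask) = JPY 141,301,823
JPY 141,301,823 ÷ 5.7142 (buy ZAR at ask) = ZAR 24,728,189.87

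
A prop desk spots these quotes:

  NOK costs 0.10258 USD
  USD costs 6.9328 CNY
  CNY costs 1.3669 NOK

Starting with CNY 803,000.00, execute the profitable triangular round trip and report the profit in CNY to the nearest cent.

Profit: CNY 23,052.09

Profitable loop is CNY → USD → NOK → CNY:
CNY 803,000.00 ÷ 6.9328 = USD 115,826.22
USD 115,826.22 ÷ 0.10258 = NOK 1,129,130.60
NOK 1,129,130.60 ÷ 1.3669 = CNY 826,052.09
Profit = CNY 826,052.09 − CNY 803,000.00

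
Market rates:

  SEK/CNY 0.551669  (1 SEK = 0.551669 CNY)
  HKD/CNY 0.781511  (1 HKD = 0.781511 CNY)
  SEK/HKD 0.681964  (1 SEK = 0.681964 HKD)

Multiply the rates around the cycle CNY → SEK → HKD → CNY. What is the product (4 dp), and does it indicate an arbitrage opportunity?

0.9661 (arbitrage exists)

Around CNY → SEK → HKD → CNY: 1 ÷ 0.551669 × 0.681964 × 0.781511 = 0.966091
Product < 1; profitable direction is CNY → HKD → SEK → CNY.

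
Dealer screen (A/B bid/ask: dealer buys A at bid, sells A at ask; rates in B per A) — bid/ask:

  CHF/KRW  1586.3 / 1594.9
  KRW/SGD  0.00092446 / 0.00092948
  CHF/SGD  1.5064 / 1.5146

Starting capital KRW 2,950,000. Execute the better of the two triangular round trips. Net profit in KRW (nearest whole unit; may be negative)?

Best loop KRW → CHF → SGD → KRW:
KRW 2,950,000 ÷ 1594.9 (buy CHF at ask) = CHF 1,849.65
CHF 1,849.65 × 1.5064 (sell CHF at bid) = SGD 2,786.31
SGD 2,786.31 ÷ 0.00092948 (buy KRW at ask) = KRW 2,997,704

Net profit: KRW 47,704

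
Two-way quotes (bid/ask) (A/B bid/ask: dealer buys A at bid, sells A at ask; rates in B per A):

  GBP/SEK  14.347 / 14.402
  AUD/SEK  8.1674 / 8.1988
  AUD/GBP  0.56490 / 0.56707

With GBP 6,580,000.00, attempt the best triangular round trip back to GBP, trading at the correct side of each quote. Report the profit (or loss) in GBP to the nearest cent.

Best loop GBP → AUD → SEK → GBP:
GBP 6,580,000.00 ÷ 0.56707 (buy AUD at ask) = AUD 11,603,505.74
AUD 11,603,505.74 × 8.1674 (sell AUD at bid) = SEK 94,770,472.78
SEK 94,770,472.78 ÷ 14.402 (buy GBP at ask) = GBP 6,580,368.89

Net profit: GBP 368.89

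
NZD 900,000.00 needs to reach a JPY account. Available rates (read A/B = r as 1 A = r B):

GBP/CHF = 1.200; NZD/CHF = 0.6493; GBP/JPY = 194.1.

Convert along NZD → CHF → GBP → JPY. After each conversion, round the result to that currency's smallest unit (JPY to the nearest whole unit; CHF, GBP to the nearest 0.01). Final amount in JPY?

NZD 900,000.00 × 0.6493 = CHF 584,370.00
CHF 584,370.00 ÷ 1.200 = GBP 486,975.00
GBP 486,975.00 × 194.1 = JPY 94,521,848

JPY 94,521,848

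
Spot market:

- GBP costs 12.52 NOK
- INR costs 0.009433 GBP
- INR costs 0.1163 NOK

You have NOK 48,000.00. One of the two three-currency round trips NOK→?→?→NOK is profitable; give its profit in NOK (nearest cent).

Profitable loop is NOK → INR → GBP → NOK:
NOK 48,000.00 ÷ 0.1163 = INR 412,725.71
INR 412,725.71 × 0.009433 = GBP 3,893.24
GBP 3,893.24 × 12.52 = NOK 48,743.39
Profit = NOK 48,743.39 − NOK 48,000.00

Profit: NOK 743.39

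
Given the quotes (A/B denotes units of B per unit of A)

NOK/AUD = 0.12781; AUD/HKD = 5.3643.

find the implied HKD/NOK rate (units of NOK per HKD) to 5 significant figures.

1 HKD ÷ 5.3643 = 0.186418 AUD
0.186418 AUD ÷ 0.12781 = 1.45855 NOK

HKD/NOK = 1.4586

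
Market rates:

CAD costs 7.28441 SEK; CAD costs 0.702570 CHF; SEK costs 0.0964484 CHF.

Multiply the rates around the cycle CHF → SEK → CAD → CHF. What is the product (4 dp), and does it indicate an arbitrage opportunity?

Around CHF → SEK → CAD → CHF: 1 ÷ 0.0964484 ÷ 7.28441 × 0.702570 = 1.000000
Product ≈ 1 (deviation 0.000%, within rounding noise).

1.0000 (no arbitrage)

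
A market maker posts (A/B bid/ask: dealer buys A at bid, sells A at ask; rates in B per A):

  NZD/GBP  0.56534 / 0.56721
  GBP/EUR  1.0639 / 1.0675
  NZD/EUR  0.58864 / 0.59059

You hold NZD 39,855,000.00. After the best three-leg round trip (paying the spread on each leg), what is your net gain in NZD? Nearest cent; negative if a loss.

Best loop NZD → GBP → EUR → NZD:
NZD 39,855,000.00 × 0.56534 (sell NZD at bid) = GBP 22,531,625.70
GBP 22,531,625.70 × 1.0639 (sell GBP at bid) = EUR 23,971,396.58
EUR 23,971,396.58 ÷ 0.59059 (buy NZD at ask) = NZD 40,588,896.84

Net profit: NZD 733,896.84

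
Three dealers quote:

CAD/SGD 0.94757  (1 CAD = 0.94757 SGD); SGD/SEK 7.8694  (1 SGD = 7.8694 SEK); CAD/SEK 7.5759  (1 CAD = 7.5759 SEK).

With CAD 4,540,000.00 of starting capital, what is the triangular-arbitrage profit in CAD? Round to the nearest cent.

Profitable loop is CAD → SEK → SGD → CAD:
CAD 4,540,000.00 × 7.5759 = SEK 34,394,586.00
SEK 34,394,586.00 ÷ 7.8694 = SGD 4,370,674.51
SGD 4,370,674.51 ÷ 0.94757 = CAD 4,612,508.32
Profit = CAD 4,612,508.32 − CAD 4,540,000.00

Profit: CAD 72,508.32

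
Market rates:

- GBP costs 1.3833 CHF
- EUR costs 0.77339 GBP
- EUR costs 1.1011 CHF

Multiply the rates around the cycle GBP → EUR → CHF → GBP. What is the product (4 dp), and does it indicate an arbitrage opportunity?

1.0292 (arbitrage exists)

Around GBP → EUR → CHF → GBP: 1 ÷ 0.77339 × 1.1011 ÷ 1.3833 = 1.029229
Product > 1; profitable direction is GBP → EUR → CHF → GBP.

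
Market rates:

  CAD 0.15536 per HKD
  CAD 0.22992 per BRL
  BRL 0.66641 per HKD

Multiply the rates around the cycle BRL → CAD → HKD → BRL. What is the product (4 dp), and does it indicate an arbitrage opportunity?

Around BRL → CAD → HKD → BRL: 1 × 0.22992 ÷ 0.15536 × 0.66641 = 0.986232
Product < 1; profitable direction is BRL → HKD → CAD → BRL.

0.9862 (arbitrage exists)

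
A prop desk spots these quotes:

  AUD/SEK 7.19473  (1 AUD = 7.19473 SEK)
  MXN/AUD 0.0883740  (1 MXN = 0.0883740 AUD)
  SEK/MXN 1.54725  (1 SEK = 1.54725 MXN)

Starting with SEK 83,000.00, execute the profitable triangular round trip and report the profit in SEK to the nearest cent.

Profitable loop is SEK → AUD → MXN → SEK:
SEK 83,000.00 ÷ 7.19473 = AUD 11,536.22
AUD 11,536.22 ÷ 0.0883740 = MXN 130,538.64
MXN 130,538.64 ÷ 1.54725 = SEK 84,368.16
Profit = SEK 84,368.16 − SEK 83,000.00

Profit: SEK 1,368.16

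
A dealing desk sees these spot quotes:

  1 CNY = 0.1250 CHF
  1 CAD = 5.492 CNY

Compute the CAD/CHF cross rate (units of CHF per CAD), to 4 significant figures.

1 CAD × 5.492 = 5.492 CNY
5.492 CNY × 0.1250 = 0.6865 CHF

CAD/CHF = 0.6865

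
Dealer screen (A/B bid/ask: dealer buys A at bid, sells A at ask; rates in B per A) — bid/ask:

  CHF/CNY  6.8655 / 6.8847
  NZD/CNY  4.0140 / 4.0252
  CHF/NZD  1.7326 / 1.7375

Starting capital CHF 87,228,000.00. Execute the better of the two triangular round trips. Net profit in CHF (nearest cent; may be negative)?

Net profit: CHF 886,335.91

Best loop CHF → NZD → CNY → CHF:
CHF 87,228,000.00 × 1.7326 (sell CHF at bid) = NZD 151,131,232.80
NZD 151,131,232.80 × 4.0140 (sell NZD at bid) = CNY 606,640,768.46
CNY 606,640,768.46 ÷ 6.8847 (buy CHF at ask) = CHF 88,114,335.91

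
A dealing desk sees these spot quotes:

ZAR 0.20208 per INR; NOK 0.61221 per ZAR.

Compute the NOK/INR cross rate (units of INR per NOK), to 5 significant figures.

1 NOK ÷ 0.61221 = 1.63343 ZAR
1.63343 ZAR ÷ 0.20208 = 8.08307 INR

NOK/INR = 8.0831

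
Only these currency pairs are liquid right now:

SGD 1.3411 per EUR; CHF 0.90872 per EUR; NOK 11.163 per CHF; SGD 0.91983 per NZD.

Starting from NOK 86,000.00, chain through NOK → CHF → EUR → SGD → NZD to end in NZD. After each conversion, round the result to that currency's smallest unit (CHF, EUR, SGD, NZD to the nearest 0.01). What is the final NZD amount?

NOK 86,000.00 ÷ 11.163 = CHF 7,704.02
CHF 7,704.02 ÷ 0.90872 = EUR 8,477.88
EUR 8,477.88 × 1.3411 = SGD 11,369.68
SGD 11,369.68 ÷ 0.91983 = NZD 12,360.63

NZD 12,360.63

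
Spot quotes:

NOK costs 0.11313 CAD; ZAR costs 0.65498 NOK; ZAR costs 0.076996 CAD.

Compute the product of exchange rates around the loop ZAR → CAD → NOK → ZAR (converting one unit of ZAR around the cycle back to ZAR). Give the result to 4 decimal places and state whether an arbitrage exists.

1.0391 (arbitrage exists)

Around ZAR → CAD → NOK → ZAR: 1 × 0.076996 ÷ 0.11313 ÷ 0.65498 = 1.039112
Product > 1; profitable direction is ZAR → CAD → NOK → ZAR.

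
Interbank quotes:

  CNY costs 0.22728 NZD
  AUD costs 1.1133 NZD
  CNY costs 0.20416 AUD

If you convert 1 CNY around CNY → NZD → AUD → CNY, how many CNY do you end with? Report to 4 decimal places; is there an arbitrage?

Around CNY → NZD → AUD → CNY: 1 × 0.22728 ÷ 1.1133 ÷ 0.20416 = 0.999950
Product ≈ 1 (deviation 0.005%, within rounding noise).

1.0000 (no arbitrage)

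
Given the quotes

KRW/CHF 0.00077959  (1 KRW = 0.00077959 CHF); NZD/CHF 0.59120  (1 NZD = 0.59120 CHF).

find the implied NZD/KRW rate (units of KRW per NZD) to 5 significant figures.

NZD/KRW = 758.35

1 NZD × 0.59120 = 0.5912 CHF
0.5912 CHF ÷ 0.00077959 = 758.347 KRW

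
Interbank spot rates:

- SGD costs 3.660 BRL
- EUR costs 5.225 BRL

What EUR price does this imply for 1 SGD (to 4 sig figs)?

1 SGD × 3.660 = 3.66 BRL
3.66 BRL ÷ 5.225 = 0.700478 EUR

SGD/EUR = 0.7005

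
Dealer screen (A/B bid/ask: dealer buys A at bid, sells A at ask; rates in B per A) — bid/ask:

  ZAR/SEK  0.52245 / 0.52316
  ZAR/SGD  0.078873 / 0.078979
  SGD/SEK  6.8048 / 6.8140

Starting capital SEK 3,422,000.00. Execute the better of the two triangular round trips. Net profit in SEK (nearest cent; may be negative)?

Net profit: SEK 88,663.46

Best loop SEK → ZAR → SGD → SEK:
SEK 3,422,000.00 ÷ 0.52316 (buy ZAR at ask) = ZAR 6,541,019.96
ZAR 6,541,019.96 × 0.078873 (sell ZAR at bid) = SGD 515,909.87
SGD 515,909.87 × 6.8048 (sell SGD at bid) = SEK 3,510,663.46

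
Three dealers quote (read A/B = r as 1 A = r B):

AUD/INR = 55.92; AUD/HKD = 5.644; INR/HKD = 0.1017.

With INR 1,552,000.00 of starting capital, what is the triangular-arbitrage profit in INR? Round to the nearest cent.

Profitable loop is INR → HKD → AUD → INR:
INR 1,552,000.00 × 0.1017 = HKD 157,838.40
HKD 157,838.40 ÷ 5.644 = AUD 27,965.70
AUD 27,965.70 × 55.92 = INR 1,563,841.84
Profit = INR 1,563,841.84 − INR 1,552,000.00

Profit: INR 11,841.84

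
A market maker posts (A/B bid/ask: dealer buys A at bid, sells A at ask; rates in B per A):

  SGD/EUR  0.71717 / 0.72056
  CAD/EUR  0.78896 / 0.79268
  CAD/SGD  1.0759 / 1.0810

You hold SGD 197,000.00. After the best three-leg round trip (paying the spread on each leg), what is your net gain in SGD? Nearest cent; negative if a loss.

Net profit: SGD 2,537.89

Best loop SGD → CAD → EUR → SGD:
SGD 197,000.00 ÷ 1.0810 (buy CAD at ask) = CAD 182,238.67
CAD 182,238.67 × 0.78896 (sell CAD at bid) = EUR 143,779.02
EUR 143,779.02 ÷ 0.72056 (buy SGD at ask) = SGD 199,537.89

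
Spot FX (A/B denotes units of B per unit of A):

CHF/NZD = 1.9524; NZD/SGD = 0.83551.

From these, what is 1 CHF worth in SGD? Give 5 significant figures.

CHF/SGD = 1.6312

1 CHF × 1.9524 = 1.9524 NZD
1.9524 NZD × 0.83551 = 1.63125 SGD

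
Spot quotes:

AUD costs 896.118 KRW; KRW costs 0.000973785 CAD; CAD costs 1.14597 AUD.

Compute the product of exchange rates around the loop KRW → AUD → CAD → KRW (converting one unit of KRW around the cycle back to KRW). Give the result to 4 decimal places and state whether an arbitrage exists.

1.0000 (no arbitrage)

Around KRW → AUD → CAD → KRW: 1 ÷ 896.118 ÷ 1.14597 ÷ 0.000973785 = 0.999996
Product ≈ 1 (deviation 0.000%, within rounding noise).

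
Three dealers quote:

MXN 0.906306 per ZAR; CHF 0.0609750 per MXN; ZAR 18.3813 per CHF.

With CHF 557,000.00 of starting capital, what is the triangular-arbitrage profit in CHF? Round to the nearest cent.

Profit: CHF 8,793.67

Profitable loop is CHF → ZAR → MXN → CHF:
CHF 557,000.00 × 18.3813 = ZAR 10,238,384.10
ZAR 10,238,384.10 × 0.906306 = MXN 9,279,108.94
MXN 9,279,108.94 × 0.0609750 = CHF 565,793.67
Profit = CHF 565,793.67 − CHF 557,000.00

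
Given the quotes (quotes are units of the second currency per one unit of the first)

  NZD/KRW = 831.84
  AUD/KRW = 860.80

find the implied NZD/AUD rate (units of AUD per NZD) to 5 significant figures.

1 NZD × 831.84 = 831.84 KRW
831.84 KRW ÷ 860.80 = 0.966357 AUD

NZD/AUD = 0.96636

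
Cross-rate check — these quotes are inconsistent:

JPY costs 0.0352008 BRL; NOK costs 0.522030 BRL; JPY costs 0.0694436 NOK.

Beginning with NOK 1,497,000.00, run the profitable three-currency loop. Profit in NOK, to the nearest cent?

Profit: NOK 44,689.64

Profitable loop is NOK → BRL → JPY → NOK:
NOK 1,497,000.00 × 0.522030 = BRL 781,478.91
BRL 781,478.91 ÷ 0.0352008 = JPY 22,200,601
JPY 22,200,601 × 0.0694436 = NOK 1,541,689.64
Profit = NOK 1,541,689.64 − NOK 1,497,000.00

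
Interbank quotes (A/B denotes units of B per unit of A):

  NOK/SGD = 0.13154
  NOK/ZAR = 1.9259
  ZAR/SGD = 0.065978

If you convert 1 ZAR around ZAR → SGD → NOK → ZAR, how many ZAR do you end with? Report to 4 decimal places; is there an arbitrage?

0.9660 (arbitrage exists)

Around ZAR → SGD → NOK → ZAR: 1 × 0.065978 ÷ 0.13154 × 1.9259 = 0.965995
Product < 1; profitable direction is ZAR → NOK → SGD → ZAR.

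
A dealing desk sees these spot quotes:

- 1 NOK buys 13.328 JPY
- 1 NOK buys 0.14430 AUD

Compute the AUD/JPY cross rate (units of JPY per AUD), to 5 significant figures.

AUD/JPY = 92.363

1 AUD ÷ 0.14430 = 6.93001 NOK
6.93001 NOK × 13.328 = 92.3631 JPY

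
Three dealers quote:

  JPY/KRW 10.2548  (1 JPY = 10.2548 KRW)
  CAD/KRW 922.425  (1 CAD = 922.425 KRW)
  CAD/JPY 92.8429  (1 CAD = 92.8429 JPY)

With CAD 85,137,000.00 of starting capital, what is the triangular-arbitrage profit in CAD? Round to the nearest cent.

Profitable loop is CAD → JPY → KRW → CAD:
CAD 85,137,000.00 × 92.8429 = JPY 7,904,365,977
JPY 7,904,365,977 × 10.2548 = KRW 81,057,692,224
KRW 81,057,692,224 ÷ 922.425 = CAD 87,874,561.32
Profit = CAD 87,874,561.32 − CAD 85,137,000.00

Profit: CAD 2,737,561.32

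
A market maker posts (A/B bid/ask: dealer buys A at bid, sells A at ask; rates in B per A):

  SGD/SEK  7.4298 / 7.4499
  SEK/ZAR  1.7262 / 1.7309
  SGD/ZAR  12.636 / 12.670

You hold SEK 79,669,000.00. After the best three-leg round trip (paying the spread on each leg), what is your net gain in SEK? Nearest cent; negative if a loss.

Best loop SEK → ZAR → SGD → SEK:
SEK 79,669,000.00 × 1.7262 (sell SEK at bid) = ZAR 137,524,627.80
ZAR 137,524,627.80 ÷ 12.670 (buy SGD at ask) = SGD 10,854,351.05
SGD 10,854,351.05 × 7.4298 (sell SGD at bid) = SEK 80,645,657.43

Net profit: SEK 976,657.43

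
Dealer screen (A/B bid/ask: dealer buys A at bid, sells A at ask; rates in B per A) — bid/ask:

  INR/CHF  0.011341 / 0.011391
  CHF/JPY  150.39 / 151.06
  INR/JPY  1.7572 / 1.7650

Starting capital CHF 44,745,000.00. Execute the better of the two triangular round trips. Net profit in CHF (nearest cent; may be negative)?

Best loop CHF → INR → JPY → CHF:
CHF 44,745,000.00 ÷ 0.011391 (buy INR at ask) = INR 3,928,101,132.47
INR 3,928,101,132.47 × 1.7572 (sell INR at bid) = JPY 6,902,459,310
JPY 6,902,459,310 ÷ 151.06 (buy CHF at ask) = CHF 45,693,494.70

Net profit: CHF 948,494.70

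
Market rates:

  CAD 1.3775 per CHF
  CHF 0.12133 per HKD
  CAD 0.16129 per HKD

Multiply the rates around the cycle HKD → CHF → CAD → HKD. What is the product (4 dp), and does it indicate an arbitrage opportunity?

Around HKD → CHF → CAD → HKD: 1 × 0.12133 × 1.3775 ÷ 0.16129 = 1.036221
Product > 1; profitable direction is HKD → CHF → CAD → HKD.

1.0362 (arbitrage exists)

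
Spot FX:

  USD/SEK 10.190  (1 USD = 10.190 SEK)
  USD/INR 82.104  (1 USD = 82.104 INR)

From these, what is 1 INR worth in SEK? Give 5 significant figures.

INR/SEK = 0.12411

1 INR ÷ 82.104 = 0.0121797 USD
0.0121797 USD × 10.190 = 0.124111 SEK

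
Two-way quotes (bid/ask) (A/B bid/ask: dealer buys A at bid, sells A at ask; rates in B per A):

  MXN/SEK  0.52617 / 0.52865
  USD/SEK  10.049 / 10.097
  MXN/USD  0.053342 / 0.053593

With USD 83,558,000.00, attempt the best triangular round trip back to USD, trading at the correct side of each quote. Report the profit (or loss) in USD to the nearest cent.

Net profit: USD 1,167,070.94

Best loop USD → SEK → MXN → USD:
USD 83,558,000.00 × 10.049 (sell USD at bid) = SEK 839,674,342.00
SEK 839,674,342.00 ÷ 0.52865 (buy MXN at ask) = MXN 1,588,336,975.31
MXN 1,588,336,975.31 × 0.053342 (sell MXN at bid) = USD 84,725,070.94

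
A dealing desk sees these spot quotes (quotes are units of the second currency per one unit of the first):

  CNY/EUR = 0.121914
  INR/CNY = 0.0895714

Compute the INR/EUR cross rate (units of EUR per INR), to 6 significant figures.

1 INR × 0.0895714 = 0.0895714 CNY
0.0895714 CNY × 0.121914 = 0.01092 EUR

INR/EUR = 0.0109200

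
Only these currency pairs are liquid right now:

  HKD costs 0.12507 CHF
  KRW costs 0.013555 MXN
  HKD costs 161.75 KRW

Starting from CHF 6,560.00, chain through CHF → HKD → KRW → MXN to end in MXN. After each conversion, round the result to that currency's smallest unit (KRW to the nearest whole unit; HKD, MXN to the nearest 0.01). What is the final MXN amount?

MXN 114,999.12

CHF 6,560.00 ÷ 0.12507 = HKD 52,450.63
HKD 52,450.63 × 161.75 = KRW 8,483,889
KRW 8,483,889 × 0.013555 = MXN 114,999.12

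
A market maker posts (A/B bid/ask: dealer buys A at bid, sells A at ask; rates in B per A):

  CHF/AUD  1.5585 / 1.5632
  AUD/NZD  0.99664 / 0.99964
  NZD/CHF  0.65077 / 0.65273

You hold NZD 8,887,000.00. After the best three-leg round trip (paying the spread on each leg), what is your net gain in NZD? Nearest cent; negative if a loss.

Best loop NZD → CHF → AUD → NZD:
NZD 8,887,000.00 × 0.65077 (sell NZD at bid) = CHF 5,783,392.99
CHF 5,783,392.99 × 1.5585 (sell CHF at bid) = AUD 9,013,417.97
AUD 9,013,417.97 × 0.99664 (sell AUD at bid) = NZD 8,983,132.89

Net profit: NZD 96,132.89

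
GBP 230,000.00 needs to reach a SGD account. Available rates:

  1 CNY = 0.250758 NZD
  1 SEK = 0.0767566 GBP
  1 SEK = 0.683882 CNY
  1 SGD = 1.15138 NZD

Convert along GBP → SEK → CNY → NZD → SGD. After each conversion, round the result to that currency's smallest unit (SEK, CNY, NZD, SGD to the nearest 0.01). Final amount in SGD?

GBP 230,000.00 ÷ 0.0767566 = SEK 2,996,484.99
SEK 2,996,484.99 × 0.683882 = CNY 2,049,242.15
CNY 2,049,242.15 × 0.250758 = NZD 513,863.86
NZD 513,863.86 ÷ 1.15138 = SGD 446,302.58

SGD 446,302.58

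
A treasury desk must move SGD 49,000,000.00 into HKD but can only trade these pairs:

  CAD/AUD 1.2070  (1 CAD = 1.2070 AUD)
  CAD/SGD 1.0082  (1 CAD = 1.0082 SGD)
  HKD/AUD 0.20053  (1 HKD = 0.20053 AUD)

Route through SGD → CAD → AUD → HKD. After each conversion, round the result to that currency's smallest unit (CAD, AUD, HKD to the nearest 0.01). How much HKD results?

SGD 49,000,000.00 ÷ 1.0082 = CAD 48,601,467.96
CAD 48,601,467.96 × 1.2070 = AUD 58,661,971.83
AUD 58,661,971.83 ÷ 0.20053 = HKD 292,534,642.35

HKD 292,534,642.35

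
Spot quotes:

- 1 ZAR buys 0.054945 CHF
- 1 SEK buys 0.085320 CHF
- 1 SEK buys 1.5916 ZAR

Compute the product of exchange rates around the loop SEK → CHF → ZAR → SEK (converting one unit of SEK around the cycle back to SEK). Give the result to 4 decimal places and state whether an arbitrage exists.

0.9756 (arbitrage exists)

Around SEK → CHF → ZAR → SEK: 1 × 0.085320 ÷ 0.054945 ÷ 1.5916 = 0.975638
Product < 1; profitable direction is SEK → ZAR → CHF → SEK.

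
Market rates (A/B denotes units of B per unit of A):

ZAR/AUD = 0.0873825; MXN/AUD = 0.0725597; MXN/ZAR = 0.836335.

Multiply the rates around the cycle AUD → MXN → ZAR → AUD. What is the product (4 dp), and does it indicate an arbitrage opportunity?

1.0072 (arbitrage exists)

Around AUD → MXN → ZAR → AUD: 1 ÷ 0.0725597 × 0.836335 × 0.0873825 = 1.007185
Product > 1; profitable direction is AUD → MXN → ZAR → AUD.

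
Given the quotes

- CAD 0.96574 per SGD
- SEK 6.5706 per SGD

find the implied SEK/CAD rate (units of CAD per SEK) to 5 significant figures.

1 SEK ÷ 6.5706 = 0.152193 SGD
0.152193 SGD × 0.96574 = 0.146979 CAD

SEK/CAD = 0.14698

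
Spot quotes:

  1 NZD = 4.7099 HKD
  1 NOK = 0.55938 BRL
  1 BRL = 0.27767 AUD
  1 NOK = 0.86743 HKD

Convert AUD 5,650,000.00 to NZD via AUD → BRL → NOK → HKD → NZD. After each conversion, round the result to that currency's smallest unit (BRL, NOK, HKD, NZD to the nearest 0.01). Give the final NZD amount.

NZD 6,699,390.68

AUD 5,650,000.00 ÷ 0.27767 = BRL 20,347,894.98
BRL 20,347,894.98 ÷ 0.55938 = NOK 36,375,799.96
NOK 36,375,799.96 × 0.86743 = HKD 31,553,460.16
HKD 31,553,460.16 ÷ 4.7099 = NZD 6,699,390.68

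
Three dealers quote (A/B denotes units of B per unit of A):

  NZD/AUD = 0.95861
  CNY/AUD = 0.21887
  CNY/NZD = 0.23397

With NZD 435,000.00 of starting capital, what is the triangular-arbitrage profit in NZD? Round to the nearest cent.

Profit: NZD 10,764.16

Profitable loop is NZD → AUD → CNY → NZD:
NZD 435,000.00 × 0.95861 = AUD 416,995.35
AUD 416,995.35 ÷ 0.21887 = CNY 1,905,219.31
CNY 1,905,219.31 × 0.23397 = NZD 445,764.16
Profit = NZD 445,764.16 − NZD 435,000.00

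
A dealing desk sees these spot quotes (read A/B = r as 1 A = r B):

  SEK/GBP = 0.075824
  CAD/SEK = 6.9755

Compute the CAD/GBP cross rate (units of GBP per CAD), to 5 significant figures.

1 CAD × 6.9755 = 6.9755 SEK
6.9755 SEK × 0.075824 = 0.52891 GBP

CAD/GBP = 0.52891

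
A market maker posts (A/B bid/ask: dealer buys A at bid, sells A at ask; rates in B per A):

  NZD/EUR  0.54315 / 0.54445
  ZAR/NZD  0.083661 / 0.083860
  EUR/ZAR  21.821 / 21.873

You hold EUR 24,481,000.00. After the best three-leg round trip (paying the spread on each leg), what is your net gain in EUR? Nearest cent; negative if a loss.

Best loop EUR → NZD → ZAR → EUR:
EUR 24,481,000.00 ÷ 0.54445 (buy NZD at ask) = NZD 44,964,643.22
NZD 44,964,643.22 ÷ 0.083860 (buy ZAR at ask) = ZAR 536,187,016.67
ZAR 536,187,016.67 ÷ 21.873 (buy EUR at ask) = EUR 24,513,647.72

Net profit: EUR 32,647.72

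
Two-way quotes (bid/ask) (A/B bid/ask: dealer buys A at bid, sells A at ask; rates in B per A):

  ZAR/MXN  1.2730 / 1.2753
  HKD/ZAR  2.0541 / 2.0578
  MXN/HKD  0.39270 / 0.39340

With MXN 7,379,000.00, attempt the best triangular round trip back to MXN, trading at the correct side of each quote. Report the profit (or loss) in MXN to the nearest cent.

Best loop MXN → HKD → ZAR → MXN:
MXN 7,379,000.00 × 0.39270 (sell MXN at bid) = HKD 2,897,733.30
HKD 2,897,733.30 × 2.0541 (sell HKD at bid) = ZAR 5,952,233.97
ZAR 5,952,233.97 × 1.2730 (sell ZAR at bid) = MXN 7,577,193.85

Net profit: MXN 198,193.85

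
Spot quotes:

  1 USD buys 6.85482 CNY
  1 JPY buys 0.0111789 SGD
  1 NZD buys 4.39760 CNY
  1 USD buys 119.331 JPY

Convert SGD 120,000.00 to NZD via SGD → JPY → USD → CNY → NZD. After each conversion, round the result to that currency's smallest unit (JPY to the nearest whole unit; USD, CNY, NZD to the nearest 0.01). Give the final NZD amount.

SGD 120,000.00 ÷ 0.0111789 = JPY 10,734,509
JPY 10,734,509 ÷ 119.331 = USD 89,955.74
USD 89,955.74 × 6.85482 = CNY 616,630.41
CNY 616,630.41 ÷ 4.39760 = NZD 140,219.76

NZD 140,219.76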